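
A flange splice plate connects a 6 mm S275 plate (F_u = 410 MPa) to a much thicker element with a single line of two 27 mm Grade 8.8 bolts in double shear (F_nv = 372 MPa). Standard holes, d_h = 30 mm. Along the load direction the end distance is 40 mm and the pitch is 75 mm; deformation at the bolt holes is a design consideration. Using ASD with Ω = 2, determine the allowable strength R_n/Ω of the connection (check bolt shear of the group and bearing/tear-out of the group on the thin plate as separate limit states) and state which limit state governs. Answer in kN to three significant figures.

Bolt shear: A_b = π·27²/4 = 572.6 mm²; R_n = 372 × 572.6 × 2 × 2 / 1000 = 852 kN → 852 / 2 = 426 kN.
Bearing (1.2 l_c t F_u ≤ 2.4 d t F_u): upper limit = 2.4·27·6·410 / 1000 = 159.4 kN.
  Edge l_c = 40 − 30/2 = 25 → r_n = 73.8 kN; interior l_c = 75 − 30 = 45 → r_n = 132.8 kN.
  R_n,bearing = 1·73.8 + 1·132.8 = 206.6 kN → 206.6 / 2 = 103 kN.
Bearing governs: 103 kN.

103 kN (bearing governs)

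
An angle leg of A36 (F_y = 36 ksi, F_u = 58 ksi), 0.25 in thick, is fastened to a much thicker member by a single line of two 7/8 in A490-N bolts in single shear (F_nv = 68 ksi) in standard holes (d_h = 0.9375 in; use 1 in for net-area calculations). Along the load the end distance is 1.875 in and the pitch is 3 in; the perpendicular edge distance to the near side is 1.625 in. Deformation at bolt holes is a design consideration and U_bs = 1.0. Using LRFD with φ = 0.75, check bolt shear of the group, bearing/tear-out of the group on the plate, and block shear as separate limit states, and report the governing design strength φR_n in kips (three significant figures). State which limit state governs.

Bolt shear: A_b = π·0.875²/4 = 0.6013 in²; R_n = 68 × 0.6013 × 2 × 1 = 81.78 kips → 0.75 × 81.78 = 61.3 kips.
Bearing: edge l_c = 1.406, r_n = 24.47 kips; interior l_c = 2.062, r_n = 30.45 kips; R_n = 24.47 + 1·30.45 = 54.92 kips → 41.2 kips.
Block shear: A_gv = 1.219, A_nv = 0.8438, A_nt = 0.2812 in²; R_n = min(0.6F_uA_nv, 0.6F_yA_gv) + U_bs·F_u·A_nt = 42.64 kips → 32 kips.
Block shear governs: 32 kips.

32 kips (block shear governs)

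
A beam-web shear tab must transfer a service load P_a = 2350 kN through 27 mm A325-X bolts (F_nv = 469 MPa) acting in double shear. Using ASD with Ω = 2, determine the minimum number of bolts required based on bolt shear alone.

A_b = π·27²/4 = 572.6 mm².
Per-bolt allowable strength R_n/Ω = 469 × 572.6 × 2 / 1000 / 2 = 268.5 kN.
n ≥ 2350 / 268.5 = 8.751 → use 9 bolts.

9 bolts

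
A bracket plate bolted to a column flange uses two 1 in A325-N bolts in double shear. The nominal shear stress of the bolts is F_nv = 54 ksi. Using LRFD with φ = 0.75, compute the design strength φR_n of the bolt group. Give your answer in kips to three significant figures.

A_b = π × 1² / 4 = 0.7854 in².
R_n = F_nv · A_b · n · n_s = 54 × 0.7854 × 2 × 2 = 169.6 kips.
Design strength φR_n = 0.75 × 169.6 = 127 kips.

127 kips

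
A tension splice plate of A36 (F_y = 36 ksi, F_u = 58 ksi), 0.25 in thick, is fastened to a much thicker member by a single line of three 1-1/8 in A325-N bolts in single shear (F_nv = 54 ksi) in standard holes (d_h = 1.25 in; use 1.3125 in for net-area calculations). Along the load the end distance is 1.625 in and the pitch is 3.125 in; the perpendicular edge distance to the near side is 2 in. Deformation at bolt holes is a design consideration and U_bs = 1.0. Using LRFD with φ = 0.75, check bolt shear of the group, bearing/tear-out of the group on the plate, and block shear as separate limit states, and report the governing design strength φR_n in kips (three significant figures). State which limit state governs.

44.6 kips (block shear governs)

Bolt shear: A_b = π·1.125²/4 = 0.994 in²; R_n = 54 × 0.994 × 3 × 1 = 161 kips → 0.75 × 161 = 121 kips.
Bearing: edge l_c = 1, r_n = 17.4 kips; interior l_c = 1.875, r_n = 32.62 kips; R_n = 17.4 + 2·32.62 = 82.65 kips → 62 kips.
Block shear: A_gv = 1.969, A_nv = 1.148, A_nt = 0.3359 in²; R_n = min(0.6F_uA_nv, 0.6F_yA_gv) + U_bs·F_u·A_nt = 59.45 kips → 44.6 kips.
Block shear governs: 44.6 kips.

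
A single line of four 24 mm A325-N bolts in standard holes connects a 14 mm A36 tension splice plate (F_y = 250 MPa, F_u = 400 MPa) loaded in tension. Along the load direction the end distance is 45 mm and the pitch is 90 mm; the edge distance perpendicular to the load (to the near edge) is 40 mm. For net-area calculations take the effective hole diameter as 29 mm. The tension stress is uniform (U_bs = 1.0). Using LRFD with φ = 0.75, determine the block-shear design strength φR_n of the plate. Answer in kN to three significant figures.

603 kN

Shear plane L_v = 45 + 3·90 = 315 mm; A_gv = 315 × 14 = 4410 mm².
A_nv = (315 − 3.5·29) × 14 = 2989 mm².
A_nt = (40 − 0.5·29) × 14 = 357 mm².
0.6 F_u A_nv = 717.4 kN; 0.6 F_y A_gv = 661.5 kN → shear yielding governs the shear term.
R_n = 661.5 + 1.0 × 400 × 357 / 1000 = 804.3 kN.
Design strength φR_n = 0.75 × 804.3 = 603 kN.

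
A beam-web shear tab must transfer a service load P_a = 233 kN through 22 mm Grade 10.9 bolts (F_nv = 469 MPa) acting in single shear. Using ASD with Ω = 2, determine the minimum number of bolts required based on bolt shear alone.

3 bolts

A_b = π·22²/4 = 380.1 mm².
Per-bolt allowable strength R_n/Ω = 469 × 380.1 × 1 / 1000 / 2 = 89.14 kN.
n ≥ 233 / 89.14 = 2.614 → use 3 bolts.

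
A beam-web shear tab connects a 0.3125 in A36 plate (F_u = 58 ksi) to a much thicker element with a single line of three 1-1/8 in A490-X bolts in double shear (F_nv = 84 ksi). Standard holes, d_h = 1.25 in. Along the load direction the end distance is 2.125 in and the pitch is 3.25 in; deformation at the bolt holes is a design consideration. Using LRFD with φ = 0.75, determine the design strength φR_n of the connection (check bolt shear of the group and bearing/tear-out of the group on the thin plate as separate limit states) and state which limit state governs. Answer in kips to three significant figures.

Bolt shear: A_b = π·1.125²/4 = 0.994 in²; R_n = 84 × 0.994 × 3 × 2 = 501 kips → 0.75 × 501 = 376 kips.
Bearing (1.2 l_c t F_u ≤ 2.4 d t F_u): upper limit = 2.4·1.125·0.3125·58 = 48.94 kips.
  Edge l_c = 2.125 − 1.25/2 = 1.5 → r_n = 32.62 kips; interior l_c = 3.25 − 1.25 = 2 → r_n = 43.5 kips.
  R_n,bearing = 1·32.62 + 2·43.5 = 119.6 kips → 0.75 × 119.6 = 89.7 kips.
Bearing governs: 89.7 kips.

89.7 kips (bearing governs)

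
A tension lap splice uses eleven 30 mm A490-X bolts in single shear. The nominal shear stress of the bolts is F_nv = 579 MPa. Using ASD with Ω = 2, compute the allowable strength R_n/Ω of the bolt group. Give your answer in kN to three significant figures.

A_b = π × 30² / 4 = 706.9 mm².
R_n = F_nv · A_b · n · n_s = 579 × 706.9 × 11 × 1 / 1000 = 4502 kN.
Allowable strength R_n/Ω = 4502 / 2 = 2250 kN.

2250 kN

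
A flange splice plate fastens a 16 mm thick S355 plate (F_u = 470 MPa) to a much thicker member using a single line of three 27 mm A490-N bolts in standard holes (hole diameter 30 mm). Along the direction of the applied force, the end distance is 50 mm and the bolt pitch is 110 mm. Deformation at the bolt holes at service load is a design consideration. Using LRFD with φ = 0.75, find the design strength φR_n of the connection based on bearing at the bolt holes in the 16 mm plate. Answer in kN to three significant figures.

Per bolt r_n = 1.2 l_c t F_u ≤ 2.4 d t F_u; upper limit = 2.4 × 27 × 16 × 470 / 1000 = 487.3 kN.
Edge bolt: l_c = 50 − 30/2 = 35 mm → 1.2 × 35 × 16 × 470 / 1000 = 315.8 → r_n = 315.8 kN.
Interior bolts: l_c = 110 − 30 = 80 mm → 1.2 × 80 × 16 × 470 / 1000 = 721.9 → r_n = 487.3 kN.
R_n = 1 × 315.8 + 2 × 487.3 = 1290 kN.
Design strength φR_n = 0.75 × 1290 = 968 kN.

968 kN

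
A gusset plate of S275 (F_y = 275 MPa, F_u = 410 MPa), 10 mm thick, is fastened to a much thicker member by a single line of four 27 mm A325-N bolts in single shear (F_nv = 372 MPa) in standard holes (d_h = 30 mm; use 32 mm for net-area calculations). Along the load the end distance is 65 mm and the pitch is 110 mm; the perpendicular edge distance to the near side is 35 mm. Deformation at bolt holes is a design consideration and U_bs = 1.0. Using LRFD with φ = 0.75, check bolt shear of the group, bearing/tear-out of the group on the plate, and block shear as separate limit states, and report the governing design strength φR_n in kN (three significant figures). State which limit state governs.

547 kN (block shear governs)

Bolt shear: A_b = π·27²/4 = 572.6 mm²; R_n = 372 × 572.6 × 4 × 1 / 1000 = 852 kN → 0.75 × 852 = 639 kN.
Bearing: edge l_c = 50, r_n = 246 kN; interior l_c = 80, r_n = 265.7 kN; R_n = 246 + 3·265.7 = 1043 kN → 782 kN.
Block shear: A_gv = 3950, A_nv = 2830, A_nt = 190 mm²; R_n = min(0.6F_uA_nv, 0.6F_yA_gv) + U_bs·F_u·A_nt = 729.6 kN → 547 kN.
Block shear governs: 547 kN.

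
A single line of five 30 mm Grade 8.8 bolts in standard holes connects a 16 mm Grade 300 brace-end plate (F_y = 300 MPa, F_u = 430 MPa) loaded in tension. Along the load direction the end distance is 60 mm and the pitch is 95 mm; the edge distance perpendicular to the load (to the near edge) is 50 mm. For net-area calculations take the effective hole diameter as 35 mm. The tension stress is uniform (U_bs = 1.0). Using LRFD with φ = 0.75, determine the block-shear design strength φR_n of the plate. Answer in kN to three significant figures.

Shear plane L_v = 60 + 4·95 = 440 mm; A_gv = 440 × 16 = 7040 mm².
A_nv = (440 − 4.5·35) × 16 = 4520 mm².
A_nt = (50 − 0.5·35) × 16 = 520 mm².
0.6 F_u A_nv = 1166 kN; 0.6 F_y A_gv = 1267 kN → shear rupture governs the shear term.
R_n = 1166 + 1.0 × 430 × 520 / 1000 = 1390 kN.
Design strength φR_n = 0.75 × 1390 = 1040 kN.

1040 kN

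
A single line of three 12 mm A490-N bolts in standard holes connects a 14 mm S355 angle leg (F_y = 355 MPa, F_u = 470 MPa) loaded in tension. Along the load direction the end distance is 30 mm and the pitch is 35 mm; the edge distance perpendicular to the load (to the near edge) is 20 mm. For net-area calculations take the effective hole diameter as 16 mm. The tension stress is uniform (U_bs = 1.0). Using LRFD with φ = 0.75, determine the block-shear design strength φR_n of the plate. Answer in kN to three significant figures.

237 kN

Shear plane L_v = 30 + 2·35 = 100 mm; A_gv = 100 × 14 = 1400 mm².
A_nv = (100 − 2.5·16) × 14 = 840 mm².
A_nt = (20 − 0.5·16) × 14 = 168 mm².
0.6 F_u A_nv = 236.9 kN; 0.6 F_y A_gv = 298.2 kN → shear rupture governs the shear term.
R_n = 236.9 + 1.0 × 470 × 168 / 1000 = 315.8 kN.
Design strength φR_n = 0.75 × 315.8 = 237 kN.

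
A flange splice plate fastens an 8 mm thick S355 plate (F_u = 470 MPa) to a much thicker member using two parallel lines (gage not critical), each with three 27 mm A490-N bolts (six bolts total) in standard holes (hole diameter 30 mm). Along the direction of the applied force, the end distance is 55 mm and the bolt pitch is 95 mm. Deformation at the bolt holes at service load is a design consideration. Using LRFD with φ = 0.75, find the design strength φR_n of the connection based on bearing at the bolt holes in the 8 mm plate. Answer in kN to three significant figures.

Per bolt r_n = 1.2 l_c t F_u ≤ 2.4 d t F_u; upper limit = 2.4 × 27 × 8 × 470 / 1000 = 243.6 kN.
Edge bolt: l_c = 55 − 30/2 = 40 mm → 1.2 × 40 × 8 × 470 / 1000 = 180.5 → r_n = 180.5 kN.
Interior bolts: l_c = 95 − 30 = 65 mm → 1.2 × 65 × 8 × 470 / 1000 = 293.3 → r_n = 243.6 kN.
R_n = 2 × 180.5 + 4 × 243.6 = 1336 kN.
Design strength φR_n = 0.75 × 1336 = 1000 kN.

1000 kN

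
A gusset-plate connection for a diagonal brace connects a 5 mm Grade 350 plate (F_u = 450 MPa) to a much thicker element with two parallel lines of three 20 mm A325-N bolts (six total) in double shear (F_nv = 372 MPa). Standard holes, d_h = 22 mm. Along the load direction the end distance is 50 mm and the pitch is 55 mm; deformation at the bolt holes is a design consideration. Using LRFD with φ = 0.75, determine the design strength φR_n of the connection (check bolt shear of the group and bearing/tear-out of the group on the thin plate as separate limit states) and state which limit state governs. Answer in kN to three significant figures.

Bolt shear: A_b = π·20²/4 = 314.2 mm²; R_n = 372 × 314.2 × 6 × 2 / 1000 = 1402 kN → 0.75 × 1402 = 1050 kN.
Bearing (1.2 l_c t F_u ≤ 2.4 d t F_u): upper limit = 2.4·20·5·450 / 1000 = 108 kN.
  Edge l_c = 50 − 22/2 = 39 → r_n = 105.3 kN; interior l_c = 55 − 22 = 33 → r_n = 89.1 kN.
  R_n,bearing = 2·105.3 + 4·89.1 = 567 kN → 0.75 × 567 = 425 kN.
Bearing governs: 425 kN.

425 kN (bearing governs)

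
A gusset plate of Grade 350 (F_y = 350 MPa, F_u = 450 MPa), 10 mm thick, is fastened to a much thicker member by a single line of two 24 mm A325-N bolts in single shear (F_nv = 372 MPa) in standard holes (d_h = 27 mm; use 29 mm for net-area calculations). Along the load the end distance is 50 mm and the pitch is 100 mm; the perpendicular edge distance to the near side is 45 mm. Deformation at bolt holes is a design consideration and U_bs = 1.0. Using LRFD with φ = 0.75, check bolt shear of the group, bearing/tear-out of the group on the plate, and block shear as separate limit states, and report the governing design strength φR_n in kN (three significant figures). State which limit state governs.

252 kN (bolt shear governs)

Bolt shear: A_b = π·24²/4 = 452.4 mm²; R_n = 372 × 452.4 × 2 × 1 / 1000 = 336.6 kN → 0.75 × 336.6 = 252 kN.
Bearing: edge l_c = 36.5, r_n = 197.1 kN; interior l_c = 73, r_n = 259.2 kN; R_n = 197.1 + 1·259.2 = 456.3 kN → 342 kN.
Block shear: A_gv = 1500, A_nv = 1065, A_nt = 305 mm²; R_n = min(0.6F_uA_nv, 0.6F_yA_gv) + U_bs·F_u·A_nt = 424.8 kN → 319 kN.
Bolt shear governs: 252 kN.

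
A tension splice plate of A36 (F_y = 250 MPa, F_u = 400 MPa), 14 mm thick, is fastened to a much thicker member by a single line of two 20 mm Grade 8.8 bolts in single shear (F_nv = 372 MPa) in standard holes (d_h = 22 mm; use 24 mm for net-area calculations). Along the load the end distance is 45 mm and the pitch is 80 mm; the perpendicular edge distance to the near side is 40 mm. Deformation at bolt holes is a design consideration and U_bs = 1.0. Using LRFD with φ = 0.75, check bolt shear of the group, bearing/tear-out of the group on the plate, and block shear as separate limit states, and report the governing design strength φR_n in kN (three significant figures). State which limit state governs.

Bolt shear: A_b = π·20²/4 = 314.2 mm²; R_n = 372 × 314.2 × 2 × 1 / 1000 = 233.7 kN → 0.75 × 233.7 = 175 kN.
Bearing: edge l_c = 34, r_n = 228.5 kN; interior l_c = 58, r_n = 268.8 kN; R_n = 228.5 + 1·268.8 = 497.3 kN → 373 kN.
Block shear: A_gv = 1750, A_nv = 1246, A_nt = 392 mm²; R_n = min(0.6F_uA_nv, 0.6F_yA_gv) + U_bs·F_u·A_nt = 419.3 kN → 314 kN.
Bolt shear governs: 175 kN.

175 kN (bolt shear governs)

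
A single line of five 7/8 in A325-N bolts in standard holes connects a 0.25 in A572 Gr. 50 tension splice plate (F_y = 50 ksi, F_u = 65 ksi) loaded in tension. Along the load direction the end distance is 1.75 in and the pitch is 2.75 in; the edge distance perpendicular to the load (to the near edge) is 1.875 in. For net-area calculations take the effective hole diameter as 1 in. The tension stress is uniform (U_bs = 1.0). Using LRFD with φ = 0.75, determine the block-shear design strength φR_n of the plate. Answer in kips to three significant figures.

77.1 kips

Shear plane L_v = 1.75 + 4·2.75 = 12.75 in; A_gv = 12.75 × 0.25 = 3.188 in².
A_nv = (12.75 − 4.5·1) × 0.25 = 2.062 in².
A_nt = (1.875 − 0.5·1) × 0.25 = 0.3438 in².
0.6 F_u A_nv = 80.44 kips; 0.6 F_y A_gv = 95.62 kips → shear rupture governs the shear term.
R_n = 80.44 + 1.0 × 65 × 0.3438 = 102.8 kips.
Design strength φR_n = 0.75 × 102.8 = 77.1 kips.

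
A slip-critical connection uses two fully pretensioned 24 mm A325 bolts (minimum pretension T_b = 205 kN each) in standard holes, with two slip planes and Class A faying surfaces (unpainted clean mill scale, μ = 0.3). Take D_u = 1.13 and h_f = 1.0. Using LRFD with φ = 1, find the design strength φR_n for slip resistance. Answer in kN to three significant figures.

R_n = μ · D_u · h_f · T_b · n_s · n_b = 0.3 × 1.13 × 1.0 × 205 × 2 × 2 = 278 kN.
Design strength φR_n = 1 × 278 = 278 kN.

278 kN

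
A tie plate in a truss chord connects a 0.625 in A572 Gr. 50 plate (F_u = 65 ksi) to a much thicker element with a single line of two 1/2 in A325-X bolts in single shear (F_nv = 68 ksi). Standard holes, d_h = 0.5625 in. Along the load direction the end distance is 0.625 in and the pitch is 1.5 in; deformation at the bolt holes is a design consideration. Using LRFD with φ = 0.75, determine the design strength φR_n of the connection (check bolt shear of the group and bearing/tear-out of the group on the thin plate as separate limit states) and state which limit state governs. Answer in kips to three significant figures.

20 kips (bolt shear governs)

Bolt shear: A_b = π·0.5²/4 = 0.1963 in²; R_n = 68 × 0.1963 × 2 × 1 = 26.7 kips → 0.75 × 26.7 = 20 kips.
Bearing (1.2 l_c t F_u ≤ 2.4 d t F_u): upper limit = 2.4·0.5·0.625·65 = 48.75 kips.
  Edge l_c = 0.625 − 0.5625/2 = 0.3438 → r_n = 16.76 kips; interior l_c = 1.5 − 0.5625 = 0.9375 → r_n = 45.7 kips.
  R_n,bearing = 1·16.76 + 1·45.7 = 62.46 kips → 0.75 × 62.46 = 46.8 kips.
Bolt shear governs: 20 kips.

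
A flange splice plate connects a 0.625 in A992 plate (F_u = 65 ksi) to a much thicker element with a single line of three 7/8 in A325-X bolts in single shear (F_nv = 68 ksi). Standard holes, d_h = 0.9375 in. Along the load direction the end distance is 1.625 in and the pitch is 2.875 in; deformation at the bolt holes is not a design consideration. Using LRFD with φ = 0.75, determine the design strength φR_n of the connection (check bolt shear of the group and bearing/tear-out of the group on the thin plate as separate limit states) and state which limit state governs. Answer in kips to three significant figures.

Bolt shear: A_b = π·0.875²/4 = 0.6013 in²; R_n = 68 × 0.6013 × 3 × 1 = 122.7 kips → 0.75 × 122.7 = 92 kips.
Bearing (1.5 l_c t F_u ≤ 3.0 d t F_u): upper limit = 3.0·0.875·0.625·65 = 106.6 kips.
  Edge l_c = 1.625 − 0.9375/2 = 1.156 → r_n = 70.46 kips; interior l_c = 2.875 − 0.9375 = 1.938 → r_n = 106.6 kips.
  R_n,bearing = 1·70.46 + 2·106.6 = 283.7 kips → 0.75 × 283.7 = 213 kips.
Bolt shear governs: 92 kips.

92 kips (bolt shear governs)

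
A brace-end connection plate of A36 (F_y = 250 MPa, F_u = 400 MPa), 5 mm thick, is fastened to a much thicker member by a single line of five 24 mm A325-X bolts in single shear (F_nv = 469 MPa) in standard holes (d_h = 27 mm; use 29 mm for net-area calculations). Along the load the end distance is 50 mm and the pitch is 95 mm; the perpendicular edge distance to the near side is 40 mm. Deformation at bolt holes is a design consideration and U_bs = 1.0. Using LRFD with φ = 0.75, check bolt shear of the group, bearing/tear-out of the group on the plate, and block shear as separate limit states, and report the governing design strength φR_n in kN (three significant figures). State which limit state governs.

Bolt shear: A_b = π·24²/4 = 452.4 mm²; R_n = 469 × 452.4 × 5 × 1 / 1000 = 1061 kN → 0.75 × 1061 = 796 kN.
Bearing: edge l_c = 36.5, r_n = 87.6 kN; interior l_c = 68, r_n = 115.2 kN; R_n = 87.6 + 4·115.2 = 548.4 kN → 411 kN.
Block shear: A_gv = 2150, A_nv = 1498, A_nt = 127.5 mm²; R_n = min(0.6F_uA_nv, 0.6F_yA_gv) + U_bs·F_u·A_nt = 373.5 kN → 280 kN.
Block shear governs: 280 kN.

280 kN (block shear governs)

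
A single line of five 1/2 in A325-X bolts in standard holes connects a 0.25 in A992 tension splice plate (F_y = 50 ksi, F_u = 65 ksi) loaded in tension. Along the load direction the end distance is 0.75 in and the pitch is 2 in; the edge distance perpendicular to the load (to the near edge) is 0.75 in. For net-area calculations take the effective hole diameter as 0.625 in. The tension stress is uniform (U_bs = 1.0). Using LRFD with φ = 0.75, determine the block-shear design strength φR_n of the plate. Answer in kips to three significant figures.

Shear plane L_v = 0.75 + 4·2 = 8.75 in; A_gv = 8.75 × 0.25 = 2.188 in².
A_nv = (8.75 − 4.5·0.625) × 0.25 = 1.484 in².
A_nt = (0.75 − 0.5·0.625) × 0.25 = 0.1094 in².
0.6 F_u A_nv = 57.89 kips; 0.6 F_y A_gv = 65.62 kips → shear rupture governs the shear term.
R_n = 57.89 + 1.0 × 65 × 0.1094 = 65 kips.
Design strength φR_n = 0.75 × 65 = 48.8 kips.

48.8 kips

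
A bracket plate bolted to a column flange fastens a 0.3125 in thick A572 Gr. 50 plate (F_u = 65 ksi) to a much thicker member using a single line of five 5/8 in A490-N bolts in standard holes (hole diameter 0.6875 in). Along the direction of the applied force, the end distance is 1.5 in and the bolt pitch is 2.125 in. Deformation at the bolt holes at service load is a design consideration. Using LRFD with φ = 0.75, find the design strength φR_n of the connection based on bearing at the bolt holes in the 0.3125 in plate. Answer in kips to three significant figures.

113 kips

Per bolt r_n = 1.2 l_c t F_u ≤ 2.4 d t F_u; upper limit = 2.4 × 0.625 × 0.3125 × 65 = 30.47 kips.
Edge bolt: l_c = 1.5 − 0.6875/2 = 1.156 in → 1.2 × 1.156 × 0.3125 × 65 = 28.18 → r_n = 28.18 kips.
Interior bolts: l_c = 2.125 − 0.6875 = 1.438 in → 1.2 × 1.438 × 0.3125 × 65 = 35.04 → r_n = 30.47 kips.
R_n = 1 × 28.18 + 4 × 30.47 = 150.1 kips.
Design strength φR_n = 0.75 × 150.1 = 113 kips.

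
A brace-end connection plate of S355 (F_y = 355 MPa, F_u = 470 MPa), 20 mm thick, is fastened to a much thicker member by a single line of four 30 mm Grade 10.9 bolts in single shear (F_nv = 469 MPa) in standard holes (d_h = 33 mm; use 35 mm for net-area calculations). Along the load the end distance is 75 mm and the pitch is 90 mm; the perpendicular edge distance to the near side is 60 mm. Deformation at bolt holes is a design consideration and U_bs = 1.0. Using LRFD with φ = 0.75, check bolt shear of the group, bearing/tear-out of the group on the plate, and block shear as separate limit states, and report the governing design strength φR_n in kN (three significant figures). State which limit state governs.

995 kN (bolt shear governs)

Bolt shear: A_b = π·30²/4 = 706.9 mm²; R_n = 469 × 706.9 × 4 × 1 / 1000 = 1326 kN → 0.75 × 1326 = 995 kN.
Bearing: edge l_c = 58.5, r_n = 659.9 kN; interior l_c = 57, r_n = 643 kN; R_n = 659.9 + 3·643 = 2589 kN → 1940 kN.
Block shear: A_gv = 6900, A_nv = 4450, A_nt = 850 mm²; R_n = min(0.6F_uA_nv, 0.6F_yA_gv) + U_bs·F_u·A_nt = 1654 kN → 1240 kN.
Bolt shear governs: 995 kN.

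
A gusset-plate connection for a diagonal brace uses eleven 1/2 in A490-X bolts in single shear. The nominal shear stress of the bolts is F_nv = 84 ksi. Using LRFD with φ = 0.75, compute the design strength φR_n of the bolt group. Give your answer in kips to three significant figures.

A_b = π × 0.5² / 4 = 0.1963 in².
R_n = F_nv · A_b · n · n_s = 84 × 0.1963 × 11 × 1 = 181.4 kips.
Design strength φR_n = 0.75 × 181.4 = 136 kips.

136 kips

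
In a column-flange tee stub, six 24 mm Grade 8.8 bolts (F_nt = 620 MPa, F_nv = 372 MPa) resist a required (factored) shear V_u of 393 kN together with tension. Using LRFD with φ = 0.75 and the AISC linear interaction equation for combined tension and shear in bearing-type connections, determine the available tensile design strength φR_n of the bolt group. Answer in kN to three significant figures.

986 kN

A_b = π·24²/4 = 452.4 mm²; f_rv = 393 × 1000 / (6 × 452.4) = 144.8 MPa.
F'_nt = 1.3 F_nt − (F_nt / φF_nv) f_rv = 1.3·620 − (620/(0.75·372))·144.8 = 484.3 MPa, capped at F_nt → F'_nt = 484.3 MPa.
R_n = F'_nt · A_b · n = 484.3 × 452.4 × 6 / 1000 = 1314 kN.
Design strength φR_n = 0.75 × 1314 = 986 kN.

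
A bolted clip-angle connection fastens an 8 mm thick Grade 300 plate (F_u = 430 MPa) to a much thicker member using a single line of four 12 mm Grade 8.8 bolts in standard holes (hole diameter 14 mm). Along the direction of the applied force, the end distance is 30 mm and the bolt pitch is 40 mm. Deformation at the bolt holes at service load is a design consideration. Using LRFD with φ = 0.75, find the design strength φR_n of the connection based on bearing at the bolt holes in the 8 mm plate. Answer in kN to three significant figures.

294 kN

Per bolt r_n = 1.2 l_c t F_u ≤ 2.4 d t F_u; upper limit = 2.4 × 12 × 8 × 430 / 1000 = 99.07 kN.
Edge bolt: l_c = 30 − 14/2 = 23 mm → 1.2 × 23 × 8 × 430 / 1000 = 94.94 → r_n = 94.94 kN.
Interior bolts: l_c = 40 − 14 = 26 mm → 1.2 × 26 × 8 × 430 / 1000 = 107.3 → r_n = 99.07 kN.
R_n = 1 × 94.94 + 3 × 99.07 = 392.2 kN.
Design strength φR_n = 0.75 × 392.2 = 294 kN.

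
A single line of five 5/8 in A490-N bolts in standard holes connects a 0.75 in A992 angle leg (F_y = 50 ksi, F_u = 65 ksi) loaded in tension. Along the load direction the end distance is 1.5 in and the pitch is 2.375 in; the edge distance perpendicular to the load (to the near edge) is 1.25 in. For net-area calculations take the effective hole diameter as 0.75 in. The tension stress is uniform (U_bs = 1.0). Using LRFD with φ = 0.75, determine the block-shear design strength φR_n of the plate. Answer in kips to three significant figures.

Shear plane L_v = 1.5 + 4·2.375 = 11 in; A_gv = 11 × 0.75 = 8.25 in².
A_nv = (11 − 4.5·0.75) × 0.75 = 5.719 in².
A_nt = (1.25 − 0.5·0.75) × 0.75 = 0.6562 in².
0.6 F_u A_nv = 223 kips; 0.6 F_y A_gv = 247.5 kips → shear rupture governs the shear term.
R_n = 223 + 1.0 × 65 × 0.6562 = 265.7 kips.
Design strength φR_n = 0.75 × 265.7 = 199 kips.

199 kips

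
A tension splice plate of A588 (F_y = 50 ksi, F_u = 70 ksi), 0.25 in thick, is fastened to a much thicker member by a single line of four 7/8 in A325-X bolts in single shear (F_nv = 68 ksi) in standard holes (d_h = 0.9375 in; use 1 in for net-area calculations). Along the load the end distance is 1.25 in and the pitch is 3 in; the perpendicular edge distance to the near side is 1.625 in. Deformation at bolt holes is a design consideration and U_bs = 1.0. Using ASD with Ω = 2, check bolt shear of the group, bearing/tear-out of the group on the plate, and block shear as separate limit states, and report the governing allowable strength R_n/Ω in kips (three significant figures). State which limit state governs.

45.3 kips (block shear governs)

Bolt shear: A_b = π·0.875²/4 = 0.6013 in²; R_n = 68 × 0.6013 × 4 × 1 = 163.6 kips → 163.6 / 2 = 81.8 kips.
Bearing: edge l_c = 0.7812, r_n = 16.41 kips; interior l_c = 2.062, r_n = 36.75 kips; R_n = 16.41 + 3·36.75 = 126.7 kips → 63.3 kips.
Block shear: A_gv = 2.562, A_nv = 1.688, A_nt = 0.2812 in²; R_n = min(0.6F_uA_nv, 0.6F_yA_gv) + U_bs·F_u·A_nt = 90.56 kips → 45.3 kips.
Block shear governs: 45.3 kips.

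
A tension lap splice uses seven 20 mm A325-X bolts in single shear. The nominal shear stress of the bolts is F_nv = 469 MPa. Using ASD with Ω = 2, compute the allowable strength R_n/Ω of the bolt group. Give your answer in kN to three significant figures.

516 kN

A_b = π × 20² / 4 = 314.2 mm².
R_n = F_nv · A_b · n · n_s = 469 × 314.2 × 7 × 1 / 1000 = 1031 kN.
Allowable strength R_n/Ω = 1031 / 2 = 516 kN.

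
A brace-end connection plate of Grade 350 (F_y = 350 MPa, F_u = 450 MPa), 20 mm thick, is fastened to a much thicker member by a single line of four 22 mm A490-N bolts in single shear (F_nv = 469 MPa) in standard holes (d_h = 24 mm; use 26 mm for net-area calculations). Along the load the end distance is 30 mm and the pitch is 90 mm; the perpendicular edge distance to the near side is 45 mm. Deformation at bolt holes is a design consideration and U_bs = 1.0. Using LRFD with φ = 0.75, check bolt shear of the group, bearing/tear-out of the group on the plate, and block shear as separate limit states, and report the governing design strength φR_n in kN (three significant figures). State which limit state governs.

535 kN (bolt shear governs)

Bolt shear: A_b = π·22²/4 = 380.1 mm²; R_n = 469 × 380.1 × 4 × 1 / 1000 = 713.1 kN → 0.75 × 713.1 = 535 kN.
Bearing: edge l_c = 18, r_n = 194.4 kN; interior l_c = 66, r_n = 475.2 kN; R_n = 194.4 + 3·475.2 = 1620 kN → 1220 kN.
Block shear: A_gv = 6000, A_nv = 4180, A_nt = 640 mm²; R_n = min(0.6F_uA_nv, 0.6F_yA_gv) + U_bs·F_u·A_nt = 1417 kN → 1060 kN.
Bolt shear governs: 535 kN.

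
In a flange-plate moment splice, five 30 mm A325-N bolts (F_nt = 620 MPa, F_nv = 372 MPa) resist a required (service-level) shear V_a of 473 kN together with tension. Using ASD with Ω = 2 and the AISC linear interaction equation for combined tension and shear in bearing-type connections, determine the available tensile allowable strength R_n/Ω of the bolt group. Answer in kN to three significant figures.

636 kN

A_b = π·30²/4 = 706.9 mm²; f_rv = 473 × 1000 / (5 × 706.9) = 133.8 MPa.
F'_nt = 1.3 F_nt − (Ω F_nt / F_nv) f_rv = 1.3·620 − (2·620/372)·133.8 = 359.9 MPa, capped at F_nt → F'_nt = 359.9 MPa.
R_n = F'_nt · A_b · n = 359.9 × 706.9 × 5 / 1000 = 1272 kN.
Allowable strength R_n/Ω = 1272 / 2 = 636 kN.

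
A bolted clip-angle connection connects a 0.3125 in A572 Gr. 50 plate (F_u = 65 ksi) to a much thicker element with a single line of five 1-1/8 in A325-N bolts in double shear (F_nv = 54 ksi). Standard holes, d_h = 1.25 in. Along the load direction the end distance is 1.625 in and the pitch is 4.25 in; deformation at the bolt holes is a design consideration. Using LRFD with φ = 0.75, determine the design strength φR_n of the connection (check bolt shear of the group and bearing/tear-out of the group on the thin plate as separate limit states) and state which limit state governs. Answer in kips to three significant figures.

Bolt shear: A_b = π·1.125²/4 = 0.994 in²; R_n = 54 × 0.994 × 5 × 2 = 536.8 kips → 0.75 × 536.8 = 403 kips.
Bearing (1.2 l_c t F_u ≤ 2.4 d t F_u): upper limit = 2.4·1.125·0.3125·65 = 54.84 kips.
  Edge l_c = 1.625 − 1.25/2 = 1 → r_n = 24.38 kips; interior l_c = 4.25 − 1.25 = 3 → r_n = 54.84 kips.
  R_n,bearing = 1·24.38 + 4·54.84 = 243.7 kips → 0.75 × 243.7 = 183 kips.
Bearing governs: 183 kips.

183 kips (bearing governs)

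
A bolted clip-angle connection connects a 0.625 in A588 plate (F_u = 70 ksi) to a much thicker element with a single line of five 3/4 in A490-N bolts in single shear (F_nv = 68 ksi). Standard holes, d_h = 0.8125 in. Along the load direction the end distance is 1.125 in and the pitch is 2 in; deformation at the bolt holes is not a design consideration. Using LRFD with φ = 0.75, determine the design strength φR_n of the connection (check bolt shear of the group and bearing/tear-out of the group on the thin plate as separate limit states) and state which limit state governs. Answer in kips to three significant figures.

113 kips (bolt shear governs)

Bolt shear: A_b = π·0.75²/4 = 0.4418 in²; R_n = 68 × 0.4418 × 5 × 1 = 150.2 kips → 0.75 × 150.2 = 113 kips.
Bearing (1.5 l_c t F_u ≤ 3.0 d t F_u): upper limit = 3.0·0.75·0.625·70 = 98.44 kips.
  Edge l_c = 1.125 − 0.8125/2 = 0.7188 → r_n = 47.17 kips; interior l_c = 2 − 0.8125 = 1.188 → r_n = 77.93 kips.
  R_n,bearing = 1·47.17 + 4·77.93 = 358.9 kips → 0.75 × 358.9 = 269 kips.
Bolt shear governs: 113 kips.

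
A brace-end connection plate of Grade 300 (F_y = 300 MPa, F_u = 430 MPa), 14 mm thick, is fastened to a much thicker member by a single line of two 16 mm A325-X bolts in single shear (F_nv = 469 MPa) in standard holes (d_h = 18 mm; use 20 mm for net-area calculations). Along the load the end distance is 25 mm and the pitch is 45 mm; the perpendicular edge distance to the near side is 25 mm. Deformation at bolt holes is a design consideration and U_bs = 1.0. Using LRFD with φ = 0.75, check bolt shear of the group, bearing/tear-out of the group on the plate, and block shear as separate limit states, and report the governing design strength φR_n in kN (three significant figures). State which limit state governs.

Bolt shear: A_b = π·16²/4 = 201.1 mm²; R_n = 469 × 201.1 × 2 × 1 / 1000 = 188.6 kN → 0.75 × 188.6 = 141 kN.
Bearing: edge l_c = 16, r_n = 115.6 kN; interior l_c = 27, r_n = 195 kN; R_n = 115.6 + 1·195 = 310.6 kN → 233 kN.
Block shear: A_gv = 980, A_nv = 560, A_nt = 210 mm²; R_n = min(0.6F_uA_nv, 0.6F_yA_gv) + U_bs·F_u·A_nt = 234.8 kN → 176 kN.
Bolt shear governs: 141 kN.

141 kN (bolt shear governs)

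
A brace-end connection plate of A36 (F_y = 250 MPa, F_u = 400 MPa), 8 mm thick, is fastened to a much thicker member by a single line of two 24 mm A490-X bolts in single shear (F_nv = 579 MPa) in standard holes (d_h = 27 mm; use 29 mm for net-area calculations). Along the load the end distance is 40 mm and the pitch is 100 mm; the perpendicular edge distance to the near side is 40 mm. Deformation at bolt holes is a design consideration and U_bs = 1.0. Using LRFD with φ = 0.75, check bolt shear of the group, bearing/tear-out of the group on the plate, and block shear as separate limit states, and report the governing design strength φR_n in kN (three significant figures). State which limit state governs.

187 kN (block shear governs)

Bolt shear: A_b = π·24²/4 = 452.4 mm²; R_n = 579 × 452.4 × 2 × 1 / 1000 = 523.9 kN → 0.75 × 523.9 = 393 kN.
Bearing: edge l_c = 26.5, r_n = 101.8 kN; interior l_c = 73, r_n = 184.3 kN; R_n = 101.8 + 1·184.3 = 286.1 kN → 215 kN.
Block shear: A_gv = 1120, A_nv = 772, A_nt = 204 mm²; R_n = min(0.6F_uA_nv, 0.6F_yA_gv) + U_bs·F_u·A_nt = 249.6 kN → 187 kN.
Block shear governs: 187 kN.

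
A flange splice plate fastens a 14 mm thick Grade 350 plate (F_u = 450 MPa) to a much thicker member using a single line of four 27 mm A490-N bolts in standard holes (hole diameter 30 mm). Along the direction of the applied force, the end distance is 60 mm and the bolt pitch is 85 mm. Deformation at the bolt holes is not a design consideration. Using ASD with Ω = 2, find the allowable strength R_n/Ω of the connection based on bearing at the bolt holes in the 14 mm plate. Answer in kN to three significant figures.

Per bolt r_n = 1.5 l_c t F_u ≤ 3.0 d t F_u; upper limit = 3.0 × 27 × 14 × 450 / 1000 = 510.3 kN.
Edge bolt: l_c = 60 − 30/2 = 45 mm → 1.5 × 45 × 14 × 450 / 1000 = 425.2 → r_n = 425.2 kN.
Interior bolts: l_c = 85 − 30 = 55 mm → 1.5 × 55 × 14 × 450 / 1000 = 519.8 → r_n = 510.3 kN.
R_n = 1 × 425.2 + 3 × 510.3 = 1956 kN.
Allowable strength R_n/Ω = 1956 / 2 = 978 kN.

978 kN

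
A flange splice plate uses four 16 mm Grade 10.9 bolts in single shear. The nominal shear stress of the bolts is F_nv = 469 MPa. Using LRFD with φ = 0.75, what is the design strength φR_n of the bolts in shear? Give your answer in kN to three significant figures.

A_b = π × 16² / 4 = 201.1 mm².
R_n = F_nv · A_b · n · n_s = 469 × 201.1 × 4 × 1 / 1000 = 377.2 kN.
Design strength φR_n = 0.75 × 377.2 = 283 kN.

283 kN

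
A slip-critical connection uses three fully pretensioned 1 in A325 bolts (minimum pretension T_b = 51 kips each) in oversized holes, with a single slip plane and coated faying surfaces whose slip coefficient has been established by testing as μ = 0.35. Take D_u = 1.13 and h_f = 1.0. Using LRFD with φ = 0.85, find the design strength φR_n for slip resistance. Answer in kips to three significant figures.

R_n = μ · D_u · h_f · T_b · n_s · n_b = 0.35 × 1.13 × 1.0 × 51 × 1 × 3 = 60.51 kips.
Design strength φR_n = 0.85 × 60.51 = 51.4 kips.

51.4 kips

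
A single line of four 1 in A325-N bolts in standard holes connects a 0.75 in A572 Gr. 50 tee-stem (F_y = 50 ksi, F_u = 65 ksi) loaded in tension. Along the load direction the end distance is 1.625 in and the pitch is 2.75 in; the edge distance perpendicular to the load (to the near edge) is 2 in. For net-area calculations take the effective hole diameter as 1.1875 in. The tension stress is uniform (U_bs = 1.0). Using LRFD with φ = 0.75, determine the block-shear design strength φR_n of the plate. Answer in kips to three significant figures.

Shear plane L_v = 1.625 + 3·2.75 = 9.875 in; A_gv = 9.875 × 0.75 = 7.406 in².
A_nv = (9.875 − 3.5·1.1875) × 0.75 = 4.289 in².
A_nt = (2 − 0.5·1.1875) × 0.75 = 1.055 in².
0.6 F_u A_nv = 167.3 kips; 0.6 F_y A_gv = 222.2 kips → shear rupture governs the shear term.
R_n = 167.3 + 1.0 × 65 × 1.055 = 235.8 kips.
Design strength φR_n = 0.75 × 235.8 = 177 kips.

177 kips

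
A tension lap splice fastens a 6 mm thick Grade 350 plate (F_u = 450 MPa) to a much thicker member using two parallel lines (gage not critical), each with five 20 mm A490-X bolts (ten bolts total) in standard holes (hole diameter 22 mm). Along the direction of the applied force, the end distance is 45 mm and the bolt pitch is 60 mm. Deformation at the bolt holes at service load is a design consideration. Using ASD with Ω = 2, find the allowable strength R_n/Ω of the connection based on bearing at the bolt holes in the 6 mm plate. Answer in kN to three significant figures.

Per bolt r_n = 1.2 l_c t F_u ≤ 2.4 d t F_u; upper limit = 2.4 × 20 × 6 × 450 / 1000 = 129.6 kN.
Edge bolt: l_c = 45 − 22/2 = 34 mm → 1.2 × 34 × 6 × 450 / 1000 = 110.2 → r_n = 110.2 kN.
Interior bolts: l_c = 60 − 22 = 38 mm → 1.2 × 38 × 6 × 450 / 1000 = 123.1 → r_n = 123.1 kN.
R_n = 2 × 110.2 + 8 × 123.1 = 1205 kN.
Allowable strength R_n/Ω = 1205 / 2 = 603 kN.

603 kN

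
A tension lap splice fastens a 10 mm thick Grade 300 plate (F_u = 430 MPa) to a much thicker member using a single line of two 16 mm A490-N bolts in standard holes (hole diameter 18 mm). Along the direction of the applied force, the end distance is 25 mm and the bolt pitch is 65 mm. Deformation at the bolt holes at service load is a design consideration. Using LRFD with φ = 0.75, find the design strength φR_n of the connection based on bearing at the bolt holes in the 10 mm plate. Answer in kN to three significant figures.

Per bolt r_n = 1.2 l_c t F_u ≤ 2.4 d t F_u; upper limit = 2.4 × 16 × 10 × 430 / 1000 = 165.1 kN.
Edge bolt: l_c = 25 − 18/2 = 16 mm → 1.2 × 16 × 10 × 430 / 1000 = 82.56 → r_n = 82.56 kN.
Interior bolts: l_c = 65 − 18 = 47 mm → 1.2 × 47 × 10 × 430 / 1000 = 242.5 → r_n = 165.1 kN.
R_n = 1 × 82.56 + 1 × 165.1 = 247.7 kN.
Design strength φR_n = 0.75 × 247.7 = 186 kN.

186 kN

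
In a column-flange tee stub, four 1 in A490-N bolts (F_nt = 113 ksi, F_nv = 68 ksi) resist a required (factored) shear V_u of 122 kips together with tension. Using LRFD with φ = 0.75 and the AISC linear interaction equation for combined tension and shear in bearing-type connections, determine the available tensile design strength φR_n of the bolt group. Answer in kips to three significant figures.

143 kips

A_b = π·1²/4 = 0.7854 in²; f_rv = 122 / (4 × 0.7854) = 38.83 ksi.
F'_nt = 1.3 F_nt − (F_nt / φF_nv) f_rv = 1.3·113 − (113/(0.75·68))·38.83 = 60.86 ksi, capped at F_nt → F'_nt = 60.86 ksi.
R_n = F'_nt · A_b · n = 60.86 × 0.7854 × 4 = 191.2 kips.
Design strength φR_n = 0.75 × 191.2 = 143 kips.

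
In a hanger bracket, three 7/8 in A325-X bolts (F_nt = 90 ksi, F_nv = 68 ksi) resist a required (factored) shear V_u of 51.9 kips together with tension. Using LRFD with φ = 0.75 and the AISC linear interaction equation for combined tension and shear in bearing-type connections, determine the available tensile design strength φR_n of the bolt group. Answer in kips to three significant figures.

89.6 kips

A_b = π·0.875²/4 = 0.6013 in²; f_rv = 51.9 / (3 × 0.6013) = 28.77 ksi.
F'_nt = 1.3 F_nt − (F_nt / φF_nv) f_rv = 1.3·90 − (90/(0.75·68))·28.77 = 66.23 ksi, capped at F_nt → F'_nt = 66.23 ksi.
R_n = F'_nt · A_b · n = 66.23 × 0.6013 × 3 = 119.5 kips.
Design strength φR_n = 0.75 × 119.5 = 89.6 kips.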